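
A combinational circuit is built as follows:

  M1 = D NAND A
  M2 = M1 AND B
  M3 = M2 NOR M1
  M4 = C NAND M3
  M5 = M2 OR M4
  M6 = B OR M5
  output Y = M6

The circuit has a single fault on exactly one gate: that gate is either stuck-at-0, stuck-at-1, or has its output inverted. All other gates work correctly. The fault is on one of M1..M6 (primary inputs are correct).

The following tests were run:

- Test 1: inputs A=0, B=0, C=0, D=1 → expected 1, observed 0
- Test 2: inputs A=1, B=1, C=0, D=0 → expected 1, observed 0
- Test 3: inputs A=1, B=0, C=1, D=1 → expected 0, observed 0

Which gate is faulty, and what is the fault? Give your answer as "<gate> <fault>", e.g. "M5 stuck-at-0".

Fault-free values for test 1 (A=0, B=0, C=0, D=1): M1=1, M2=0, M3=0, M4=1, M5=1, M6=1, giving Y=1. Observed 0.
Test 1: faults giving observed 0 are {M4 stuck-at-0, M4 inverted output, M5 stuck-at-0, M5 inverted output, M6 stuck-at-0, M6 inverted output}.
Test 2 (A=1, B=1, C=0, D=0): fault-free M1=1, M2=1, M3=0, M4=1, M5=1, M6=1 → 1; observed 0. Eliminates M4 stuck-at-0, M4 inverted output, M5 stuck-at-0, M5 inverted output.
Test 3 (A=1, B=0, C=1, D=1): fault-free M1=0, M2=0, M3=1, M4=0, M5=0, M6=0 → 0; observed 0. Eliminates M6 inverted output.
Only M6 stuck-at-0 is consistent with every test.

M6 stuck-at-0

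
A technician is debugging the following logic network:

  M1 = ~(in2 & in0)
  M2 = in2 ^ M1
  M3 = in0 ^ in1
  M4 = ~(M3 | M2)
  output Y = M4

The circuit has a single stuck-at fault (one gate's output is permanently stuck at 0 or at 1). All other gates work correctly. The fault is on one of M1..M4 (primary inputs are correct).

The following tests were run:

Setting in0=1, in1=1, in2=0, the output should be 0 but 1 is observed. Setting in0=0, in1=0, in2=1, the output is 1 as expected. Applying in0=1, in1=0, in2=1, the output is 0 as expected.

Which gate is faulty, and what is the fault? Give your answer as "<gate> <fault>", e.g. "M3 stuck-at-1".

Fault-free values for test 1 (in0=1, in1=1, in2=0): M1=1, M2=1, M3=0, M4=0, giving Y=0. Observed 1.
Test 1: faults giving observed 1 are {M1 stuck-at-0, M2 stuck-at-0, M4 stuck-at-1}.
Test 2 (in0=0, in1=0, in2=1): fault-free M1=1, M2=0, M3=0, M4=1 → 1; observed 1. Eliminates M1 stuck-at-0.
Test 3 (in0=1, in1=0, in2=1): fault-free M1=0, M2=1, M3=1, M4=0 → 0; observed 0. Eliminates M4 stuck-at-1.
Only M2 stuck-at-0 is consistent with every test.

M2 stuck-at-0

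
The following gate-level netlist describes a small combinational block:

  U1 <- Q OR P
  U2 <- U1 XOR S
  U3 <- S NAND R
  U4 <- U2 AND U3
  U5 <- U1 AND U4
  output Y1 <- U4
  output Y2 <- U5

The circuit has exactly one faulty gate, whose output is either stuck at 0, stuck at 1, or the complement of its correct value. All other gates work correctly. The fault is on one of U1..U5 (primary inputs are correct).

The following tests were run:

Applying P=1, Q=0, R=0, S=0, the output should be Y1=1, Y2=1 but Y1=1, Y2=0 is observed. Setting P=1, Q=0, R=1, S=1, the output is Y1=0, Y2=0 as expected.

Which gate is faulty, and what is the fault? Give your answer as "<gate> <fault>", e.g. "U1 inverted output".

U5 stuck-at-0

Fault-free values for test 1 (P=1, Q=0, R=0, S=0): U1=1, U2=1, U3=1, U4=1, U5=1, giving Y1=1, Y2=1. Observed Y1=1, Y2=0.
Test 1: faults giving observed Y1=1, Y2=0 are {U5 stuck-at-0, U5 inverted output}.
Test 2 (P=1, Q=0, R=1, S=1): fault-free U1=1, U2=0, U3=0, U4=0, U5=0 → Y1=0, Y2=0; observed Y1=0, Y2=0. Eliminates U5 inverted output.
Only U5 stuck-at-0 is consistent with every test.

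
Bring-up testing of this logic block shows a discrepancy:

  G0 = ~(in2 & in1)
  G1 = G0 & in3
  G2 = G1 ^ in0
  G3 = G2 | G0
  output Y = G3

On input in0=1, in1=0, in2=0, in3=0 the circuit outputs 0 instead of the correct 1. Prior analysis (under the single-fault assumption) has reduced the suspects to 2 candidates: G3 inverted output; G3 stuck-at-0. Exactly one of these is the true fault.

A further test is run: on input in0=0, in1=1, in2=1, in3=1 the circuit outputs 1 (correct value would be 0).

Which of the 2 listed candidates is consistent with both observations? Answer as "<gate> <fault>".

G3 inverted output

Evaluate each candidate on input in0=0, in1=1, in2=1, in3=1:
  G3 inverted output: G0=0, G1=0, G2=0, G3=1 [inverted output] → 1 — matches
  G3 stuck-at-0: G0=0, G1=0, G2=0, G3=0 [stuck-at-0] → 0 — eliminated
Only G3 inverted output reproduces the observed 1.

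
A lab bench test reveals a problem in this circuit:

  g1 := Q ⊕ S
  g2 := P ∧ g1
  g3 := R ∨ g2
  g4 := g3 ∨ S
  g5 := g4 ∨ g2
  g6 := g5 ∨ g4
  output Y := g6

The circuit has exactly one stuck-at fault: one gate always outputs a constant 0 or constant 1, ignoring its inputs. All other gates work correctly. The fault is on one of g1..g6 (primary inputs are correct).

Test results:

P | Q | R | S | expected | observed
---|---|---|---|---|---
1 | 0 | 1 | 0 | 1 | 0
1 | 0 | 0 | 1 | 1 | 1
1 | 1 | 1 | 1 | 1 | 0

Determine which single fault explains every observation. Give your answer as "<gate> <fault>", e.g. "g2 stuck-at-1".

Fault-free values for test 1 (P=1, Q=0, R=1, S=0): g1=0, g2=0, g3=1, g4=1, g5=1, g6=1, giving Y=1. Observed 0.
Test 1: faults giving observed 0 are {g3 stuck-at-0, g4 stuck-at-0, g6 stuck-at-0}.
Test 2 (P=1, Q=0, R=0, S=1): fault-free g1=1, g2=1, g3=1, g4=1, g5=1, g6=1 → 1; observed 1. Eliminates g6 stuck-at-0.
Test 3 (P=1, Q=1, R=1, S=1): fault-free g1=0, g2=0, g3=1, g4=1, g5=1, g6=1 → 1; observed 0. Eliminates g3 stuck-at-0.
Only g4 stuck-at-0 is consistent with every test.

g4 stuck-at-0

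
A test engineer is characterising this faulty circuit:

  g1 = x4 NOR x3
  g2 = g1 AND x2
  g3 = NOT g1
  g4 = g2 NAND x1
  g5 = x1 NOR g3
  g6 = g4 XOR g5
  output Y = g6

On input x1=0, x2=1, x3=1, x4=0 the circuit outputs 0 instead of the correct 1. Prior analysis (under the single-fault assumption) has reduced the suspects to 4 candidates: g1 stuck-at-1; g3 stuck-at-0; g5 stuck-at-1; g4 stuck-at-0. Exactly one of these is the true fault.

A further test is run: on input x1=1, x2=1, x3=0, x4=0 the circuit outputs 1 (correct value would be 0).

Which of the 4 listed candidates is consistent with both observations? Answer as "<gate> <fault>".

Evaluate each candidate on input x1=1, x2=1, x3=0, x4=0:
  g1 stuck-at-1: g1=1 [stuck-at-1], g2=1, g3=0, g4=0, g5=0, g6=0 → 0 — eliminated
  g3 stuck-at-0: g1=1, g2=1, g3=0 [stuck-at-0], g4=0, g5=0, g6=0 → 0 — eliminated
  g5 stuck-at-1: g1=1, g2=1, g3=0, g4=0, g5=1 [stuck-at-1], g6=1 → 1 — matches
  g4 stuck-at-0: g1=1, g2=1, g3=0, g4=0 [stuck-at-0], g5=0, g6=0 → 0 — eliminated
Only g5 stuck-at-1 reproduces the observed 1.

g5 stuck-at-1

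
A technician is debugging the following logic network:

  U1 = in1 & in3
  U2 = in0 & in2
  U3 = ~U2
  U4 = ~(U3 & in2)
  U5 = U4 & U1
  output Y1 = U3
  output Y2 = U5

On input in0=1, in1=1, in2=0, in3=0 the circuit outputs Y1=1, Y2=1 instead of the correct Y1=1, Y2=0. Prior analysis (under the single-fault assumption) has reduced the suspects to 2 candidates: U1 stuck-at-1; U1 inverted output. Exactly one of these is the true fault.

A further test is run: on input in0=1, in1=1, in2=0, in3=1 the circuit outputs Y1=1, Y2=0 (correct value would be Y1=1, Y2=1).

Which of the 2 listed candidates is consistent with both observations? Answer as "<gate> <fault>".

Evaluate each candidate on input in0=1, in1=1, in2=0, in3=1:
  U1 stuck-at-1: U1=1 [stuck-at-1], U2=0, U3=1, U4=1, U5=1 → Y1=1, Y2=1 — eliminated
  U1 inverted output: U1=0 [inverted output], U2=0, U3=1, U4=1, U5=0 → Y1=1, Y2=0 — matches
Only U1 inverted output reproduces the observed Y1=1, Y2=0.

U1 inverted output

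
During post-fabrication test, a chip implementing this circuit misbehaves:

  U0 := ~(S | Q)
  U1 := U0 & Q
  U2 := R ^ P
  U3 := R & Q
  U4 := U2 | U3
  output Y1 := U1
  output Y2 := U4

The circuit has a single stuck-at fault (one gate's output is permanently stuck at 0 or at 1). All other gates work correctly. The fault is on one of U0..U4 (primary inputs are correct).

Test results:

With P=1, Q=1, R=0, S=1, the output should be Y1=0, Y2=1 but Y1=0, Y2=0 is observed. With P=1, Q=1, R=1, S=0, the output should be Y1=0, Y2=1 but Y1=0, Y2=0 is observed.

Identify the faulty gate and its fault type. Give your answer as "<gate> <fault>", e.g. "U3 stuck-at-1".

U4 stuck-at-0

Fault-free values for test 1 (P=1, Q=1, R=0, S=1): U0=0, U1=0, U2=1, U3=0, U4=1, giving Y1=0, Y2=1. Observed Y1=0, Y2=0.
Test 1: faults giving observed Y1=0, Y2=0 are {U2 stuck-at-0, U4 stuck-at-0}.
Test 2 (P=1, Q=1, R=1, S=0): fault-free U0=0, U1=0, U2=0, U3=1, U4=1 → Y1=0, Y2=1; observed Y1=0, Y2=0. Eliminates U2 stuck-at-0.
Only U4 stuck-at-0 is consistent with every test.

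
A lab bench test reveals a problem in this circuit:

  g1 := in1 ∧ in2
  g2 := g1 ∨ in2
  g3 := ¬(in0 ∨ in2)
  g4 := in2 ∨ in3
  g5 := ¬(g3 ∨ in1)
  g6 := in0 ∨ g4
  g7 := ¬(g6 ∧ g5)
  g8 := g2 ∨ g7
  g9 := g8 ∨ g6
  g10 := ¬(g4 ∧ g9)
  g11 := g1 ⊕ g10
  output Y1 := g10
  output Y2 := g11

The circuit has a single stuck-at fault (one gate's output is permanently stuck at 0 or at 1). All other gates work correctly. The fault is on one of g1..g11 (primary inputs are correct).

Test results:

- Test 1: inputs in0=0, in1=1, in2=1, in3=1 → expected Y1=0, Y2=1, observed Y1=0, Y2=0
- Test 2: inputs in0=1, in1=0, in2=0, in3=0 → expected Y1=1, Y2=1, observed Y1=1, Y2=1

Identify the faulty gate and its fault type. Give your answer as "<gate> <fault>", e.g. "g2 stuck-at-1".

g1 stuck-at-0

Fault-free values for test 1 (in0=0, in1=1, in2=1, in3=1): g1=1, g2=1, g3=0, g4=1, g5=0, g6=1, g7=1, g8=1, g9=1, g10=0, g11=1, giving Y1=0, Y2=1. Observed Y1=0, Y2=0.
Test 1: faults giving observed Y1=0, Y2=0 are {g1 stuck-at-0, g11 stuck-at-0}.
Test 2 (in0=1, in1=0, in2=0, in3=0): fault-free g1=0, g2=0, g3=0, g4=0, g5=1, g6=1, g7=0, g8=0, g9=1, g10=1, g11=1 → Y1=1, Y2=1; observed Y1=1, Y2=1. Eliminates g11 stuck-at-0.
Only g1 stuck-at-0 is consistent with every test.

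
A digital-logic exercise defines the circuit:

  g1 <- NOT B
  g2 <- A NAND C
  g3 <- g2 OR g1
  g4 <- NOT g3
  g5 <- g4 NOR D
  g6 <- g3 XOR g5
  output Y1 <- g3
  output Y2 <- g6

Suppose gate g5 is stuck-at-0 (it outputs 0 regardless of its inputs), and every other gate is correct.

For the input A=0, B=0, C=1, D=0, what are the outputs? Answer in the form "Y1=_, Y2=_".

Propagate with g5 forced: g1=1, g2=1, g3=1, g4=0, g5=0 [stuck-at-0], g6=1.
So the outputs are Y1=1, Y2=1. (Without the fault they would be Y1=1, Y2=0.)

Y1=1, Y2=1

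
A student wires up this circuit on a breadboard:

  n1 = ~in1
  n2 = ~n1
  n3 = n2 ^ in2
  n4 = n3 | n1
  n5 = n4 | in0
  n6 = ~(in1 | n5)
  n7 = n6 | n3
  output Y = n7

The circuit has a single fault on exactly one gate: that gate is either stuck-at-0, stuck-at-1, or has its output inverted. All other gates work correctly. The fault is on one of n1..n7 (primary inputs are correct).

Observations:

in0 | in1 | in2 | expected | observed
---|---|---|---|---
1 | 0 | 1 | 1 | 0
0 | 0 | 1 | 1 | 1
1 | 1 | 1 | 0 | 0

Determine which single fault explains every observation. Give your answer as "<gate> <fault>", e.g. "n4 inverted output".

n1 stuck-at-0

Fault-free values for test 1 (in0=1, in1=0, in2=1): n1=1, n2=0, n3=1, n4=1, n5=1, n6=0, n7=1, giving Y=1. Observed 0.
Test 1: faults giving observed 0 are {n1 stuck-at-0, n1 inverted output, n2 stuck-at-1, n2 inverted output, n3 stuck-at-0, n3 inverted output, n7 stuck-at-0, n7 inverted output}.
Test 2 (in0=0, in1=0, in2=1): fault-free n1=1, n2=0, n3=1, n4=1, n5=1, n6=0, n7=1 → 1; observed 1. Eliminates n2 stuck-at-1, n2 inverted output, n3 stuck-at-0, n3 inverted output, n7 stuck-at-0, n7 inverted output.
Test 3 (in0=1, in1=1, in2=1): fault-free n1=0, n2=1, n3=0, n4=0, n5=1, n6=0, n7=0 → 0; observed 0. Eliminates n1 inverted output.
Only n1 stuck-at-0 is consistent with every test.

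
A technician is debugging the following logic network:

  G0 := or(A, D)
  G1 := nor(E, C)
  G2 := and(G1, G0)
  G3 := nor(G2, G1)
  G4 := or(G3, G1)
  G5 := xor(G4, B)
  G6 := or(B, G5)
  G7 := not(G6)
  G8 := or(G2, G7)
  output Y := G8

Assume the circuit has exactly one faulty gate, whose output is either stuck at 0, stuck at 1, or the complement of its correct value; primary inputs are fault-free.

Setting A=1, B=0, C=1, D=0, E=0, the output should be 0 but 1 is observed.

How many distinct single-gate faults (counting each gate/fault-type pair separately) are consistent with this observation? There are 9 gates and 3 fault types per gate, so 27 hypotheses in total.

16

Fault-free: G0=1, G1=0, G2=0, G3=1, G4=1, G5=1, G6=1, G7=0, G8=0 → 0. Observed 1.
  G0: none of the 3 fault types match ✗
  G1: stuck-at-1, inverted output ✓; others ✗
  G2: stuck-at-1, inverted output ✓; others ✗
  G3: stuck-at-0, inverted output ✓; others ✗
  G4: stuck-at-0, inverted output ✓; others ✗
  G5: stuck-at-0, inverted output ✓; others ✗
  G6: stuck-at-0, inverted output ✓; others ✗
  G7: stuck-at-1, inverted output ✓; others ✗
  G8: stuck-at-1, inverted output ✓; others ✗
Consistent faults: {G1 stuck-at-1, G1 inverted output, G2 stuck-at-1, G2 inverted output, G3 stuck-at-0, G3 inverted output, G4 stuck-at-0, G4 inverted output, G5 stuck-at-0, G5 inverted output, G6 stuck-at-0, G6 inverted output, G7 stuck-at-1, G7 inverted output, G8 stuck-at-1, G8 inverted output} — 16 in all.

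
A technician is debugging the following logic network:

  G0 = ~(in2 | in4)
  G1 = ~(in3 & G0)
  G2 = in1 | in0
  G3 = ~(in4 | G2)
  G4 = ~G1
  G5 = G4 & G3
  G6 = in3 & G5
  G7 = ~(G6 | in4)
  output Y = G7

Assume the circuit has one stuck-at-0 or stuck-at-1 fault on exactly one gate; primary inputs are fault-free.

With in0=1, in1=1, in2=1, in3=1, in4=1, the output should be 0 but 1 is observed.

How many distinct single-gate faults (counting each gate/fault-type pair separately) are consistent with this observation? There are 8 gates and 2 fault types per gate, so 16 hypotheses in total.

1

Fault-free: G0=0, G1=1, G2=1, G3=0, G4=0, G5=0, G6=0, G7=0 → 0. Observed 1.
  G0: none of the 2 fault types match ✗
  G1: none of the 2 fault types match ✗
  G2: none of the 2 fault types match ✗
  G3: none of the 2 fault types match ✗
  G4: none of the 2 fault types match ✗
  G5: none of the 2 fault types match ✗
  G6: none of the 2 fault types match ✗
  G7: stuck-at-1 ✓; others ✗
Consistent faults: {G7 stuck-at-1} — 1 in all.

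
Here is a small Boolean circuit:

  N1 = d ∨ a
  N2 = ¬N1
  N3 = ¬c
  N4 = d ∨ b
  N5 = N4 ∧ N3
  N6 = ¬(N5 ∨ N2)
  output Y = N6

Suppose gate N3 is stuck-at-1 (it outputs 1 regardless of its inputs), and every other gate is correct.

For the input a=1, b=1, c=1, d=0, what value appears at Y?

Propagate with N3 forced: N1=1, N2=0, N3=1 [stuck-at-1], N4=1, N5=1, N6=0.
So Y = 0. (Without the fault it would be 1.)

0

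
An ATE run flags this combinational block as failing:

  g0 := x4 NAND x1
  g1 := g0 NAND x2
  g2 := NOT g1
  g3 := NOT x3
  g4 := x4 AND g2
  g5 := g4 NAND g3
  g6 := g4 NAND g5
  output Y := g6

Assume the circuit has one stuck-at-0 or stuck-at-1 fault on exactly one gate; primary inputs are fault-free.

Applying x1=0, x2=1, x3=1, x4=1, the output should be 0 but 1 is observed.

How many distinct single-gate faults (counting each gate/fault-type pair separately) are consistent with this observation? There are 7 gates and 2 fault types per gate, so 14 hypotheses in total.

7

Fault-free: g0=1, g1=0, g2=1, g3=0, g4=1, g5=1, g6=0 → 0. Observed 1.
  g0 stuck-at-0: output 1 ✓
  g0 stuck-at-1: output 0 ✗
  g1 stuck-at-0: output 0 ✗
  g1 stuck-at-1: output 1 ✓
  g2 stuck-at-0: output 1 ✓
  g2 stuck-at-1: output 0 ✗
  g3 stuck-at-0: output 0 ✗
  g3 stuck-at-1: output 1 ✓
  g4 stuck-at-0: output 1 ✓
  g4 stuck-at-1: output 0 ✗
  g5 stuck-at-0: output 1 ✓
  g5 stuck-at-1: output 0 ✗
  g6 stuck-at-0: output 0 ✗
  g6 stuck-at-1: output 1 ✓
Consistent faults: {g0 stuck-at-0, g1 stuck-at-1, g2 stuck-at-0, g3 stuck-at-1, g4 stuck-at-0, g5 stuck-at-0, g6 stuck-at-1} — 7 in all.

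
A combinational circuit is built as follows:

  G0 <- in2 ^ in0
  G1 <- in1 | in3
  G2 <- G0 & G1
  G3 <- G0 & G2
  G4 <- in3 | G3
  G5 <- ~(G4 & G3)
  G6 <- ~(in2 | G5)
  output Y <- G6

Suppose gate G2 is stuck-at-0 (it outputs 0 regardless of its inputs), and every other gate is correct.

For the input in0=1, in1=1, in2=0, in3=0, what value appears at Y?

Propagate with G2 forced: G0=1, G1=1, G2=0 [stuck-at-0], G3=0, G4=0, G5=1, G6=0.
So Y = 0. (Without the fault it would be 1.)

0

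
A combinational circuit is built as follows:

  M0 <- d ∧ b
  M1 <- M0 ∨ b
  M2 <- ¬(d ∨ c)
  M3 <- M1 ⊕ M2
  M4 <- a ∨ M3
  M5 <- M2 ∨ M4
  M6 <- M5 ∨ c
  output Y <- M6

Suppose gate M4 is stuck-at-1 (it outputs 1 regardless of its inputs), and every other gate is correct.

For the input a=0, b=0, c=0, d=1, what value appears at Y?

Propagate with M4 forced: M0=0, M1=0, M2=0, M3=0, M4=1 [stuck-at-1], M5=1, M6=1.
So Y = 1. (Without the fault it would be 0.)

1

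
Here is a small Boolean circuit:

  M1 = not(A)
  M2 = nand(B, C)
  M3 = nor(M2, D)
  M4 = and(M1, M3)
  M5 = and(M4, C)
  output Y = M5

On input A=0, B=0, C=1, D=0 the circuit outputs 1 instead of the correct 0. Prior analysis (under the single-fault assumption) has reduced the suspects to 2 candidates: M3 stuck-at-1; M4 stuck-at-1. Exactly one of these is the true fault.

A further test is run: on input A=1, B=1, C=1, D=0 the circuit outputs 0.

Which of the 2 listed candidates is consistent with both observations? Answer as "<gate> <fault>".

M3 stuck-at-1

Evaluate each candidate on input A=1, B=1, C=1, D=0:
  M3 stuck-at-1: M1=0, M2=0, M3=1 [stuck-at-1], M4=0, M5=0 → 0 — matches
  M4 stuck-at-1: M1=0, M2=0, M3=1, M4=1 [stuck-at-1], M5=1 → 1 — eliminated
Only M3 stuck-at-1 reproduces the observed 0.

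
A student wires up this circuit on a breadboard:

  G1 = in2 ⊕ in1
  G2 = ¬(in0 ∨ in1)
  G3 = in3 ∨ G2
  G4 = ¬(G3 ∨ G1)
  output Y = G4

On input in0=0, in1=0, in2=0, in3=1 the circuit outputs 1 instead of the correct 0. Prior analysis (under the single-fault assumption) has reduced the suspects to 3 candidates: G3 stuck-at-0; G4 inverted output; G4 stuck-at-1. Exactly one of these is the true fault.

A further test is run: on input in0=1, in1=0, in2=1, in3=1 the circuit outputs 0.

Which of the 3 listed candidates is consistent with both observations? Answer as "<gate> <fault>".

G3 stuck-at-0

Evaluate each candidate on input in0=1, in1=0, in2=1, in3=1:
  G3 stuck-at-0: G1=1, G2=0, G3=0 [stuck-at-0], G4=0 → 0 — matches
  G4 inverted output: G1=1, G2=0, G3=1, G4=1 [inverted output] → 1 — eliminated
  G4 stuck-at-1: G1=1, G2=0, G3=1, G4=1 [stuck-at-1] → 1 — eliminated
Only G3 stuck-at-0 reproduces the observed 0.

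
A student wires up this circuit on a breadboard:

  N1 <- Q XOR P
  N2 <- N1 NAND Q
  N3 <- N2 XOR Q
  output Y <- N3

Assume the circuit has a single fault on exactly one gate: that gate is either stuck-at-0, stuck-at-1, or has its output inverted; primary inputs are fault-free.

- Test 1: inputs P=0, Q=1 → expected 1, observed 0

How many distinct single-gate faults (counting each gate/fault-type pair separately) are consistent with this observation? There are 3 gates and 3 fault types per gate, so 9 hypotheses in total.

6

Fault-free: N1=1, N2=0, N3=1 → 1. Observed 0.
  N1 stuck-at-0: output 0 ✓
  N1 stuck-at-1: output 1 ✗
  N1 inverted output: output 0 ✓
  N2 stuck-at-0: output 1 ✗
  N2 stuck-at-1: output 0 ✓
  N2 inverted output: output 0 ✓
  N3 stuck-at-0: output 0 ✓
  N3 stuck-at-1: output 1 ✗
  N3 inverted output: output 0 ✓
Consistent faults: {N1 stuck-at-0, N1 inverted output, N2 stuck-at-1, N2 inverted output, N3 stuck-at-0, N3 inverted output} — 6 in all.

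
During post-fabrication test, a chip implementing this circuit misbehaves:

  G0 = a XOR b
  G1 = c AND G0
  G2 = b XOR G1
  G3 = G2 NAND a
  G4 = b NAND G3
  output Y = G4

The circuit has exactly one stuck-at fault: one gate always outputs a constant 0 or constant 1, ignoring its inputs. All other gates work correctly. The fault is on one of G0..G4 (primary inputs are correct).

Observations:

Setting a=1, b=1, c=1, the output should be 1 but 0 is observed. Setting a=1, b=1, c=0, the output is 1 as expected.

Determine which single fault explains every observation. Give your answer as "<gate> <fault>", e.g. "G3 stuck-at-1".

G0 stuck-at-1

Fault-free values for test 1 (a=1, b=1, c=1): G0=0, G1=0, G2=1, G3=0, G4=1, giving Y=1. Observed 0.
Test 1: faults giving observed 0 are {G0 stuck-at-1, G1 stuck-at-1, G2 stuck-at-0, G3 stuck-at-1, G4 stuck-at-0}.
Test 2 (a=1, b=1, c=0): fault-free G0=0, G1=0, G2=1, G3=0, G4=1 → 1; observed 1. Eliminates G1 stuck-at-1, G2 stuck-at-0, G3 stuck-at-1, G4 stuck-at-0.
Only G0 stuck-at-1 is consistent with every test.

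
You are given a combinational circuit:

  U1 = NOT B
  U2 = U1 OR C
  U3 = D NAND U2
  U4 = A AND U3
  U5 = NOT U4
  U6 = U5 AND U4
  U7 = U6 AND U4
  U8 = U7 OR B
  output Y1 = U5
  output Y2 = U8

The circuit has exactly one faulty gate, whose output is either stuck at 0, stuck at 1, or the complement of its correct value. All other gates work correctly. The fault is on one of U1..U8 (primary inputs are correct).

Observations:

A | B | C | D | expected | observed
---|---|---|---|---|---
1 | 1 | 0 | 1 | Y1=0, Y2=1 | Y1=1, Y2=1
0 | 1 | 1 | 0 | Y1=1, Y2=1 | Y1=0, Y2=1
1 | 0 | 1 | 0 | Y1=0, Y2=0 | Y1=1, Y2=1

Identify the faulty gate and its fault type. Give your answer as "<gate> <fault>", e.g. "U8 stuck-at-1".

U5 inverted output

Fault-free values for test 1 (A=1, B=1, C=0, D=1): U1=0, U2=0, U3=1, U4=1, U5=0, U6=0, U7=0, U8=1, giving Y1=0, Y2=1. Observed Y1=1, Y2=1.
Test 1: faults giving observed Y1=1, Y2=1 are {U1 stuck-at-1, U1 inverted output, U2 stuck-at-1, U2 inverted output, U3 stuck-at-0, U3 inverted output, U4 stuck-at-0, U4 inverted output, U5 stuck-at-1, U5 inverted output}.
Test 2 (A=0, B=1, C=1, D=0): fault-free U1=0, U2=1, U3=1, U4=0, U5=1, U6=0, U7=0, U8=1 → Y1=1, Y2=1; observed Y1=0, Y2=1. Eliminates U1 stuck-at-1, U1 inverted output, U2 stuck-at-1, U2 inverted output, U3 stuck-at-0, U3 inverted output, U4 stuck-at-0, U5 stuck-at-1.
Test 3 (A=1, B=0, C=1, D=0): fault-free U1=1, U2=1, U3=1, U4=1, U5=0, U6=0, U7=0, U8=0 → Y1=0, Y2=0; observed Y1=1, Y2=1. Eliminates U4 inverted output.
Only U5 inverted output is consistent with every test.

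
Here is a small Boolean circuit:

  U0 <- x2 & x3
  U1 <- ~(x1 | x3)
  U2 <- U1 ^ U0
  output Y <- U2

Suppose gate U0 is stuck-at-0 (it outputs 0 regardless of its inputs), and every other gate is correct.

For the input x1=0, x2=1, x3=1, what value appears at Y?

0

Propagate with U0 forced: U0=0 [stuck-at-0], U1=0, U2=0.
So Y = 0. (Without the fault it would be 1.)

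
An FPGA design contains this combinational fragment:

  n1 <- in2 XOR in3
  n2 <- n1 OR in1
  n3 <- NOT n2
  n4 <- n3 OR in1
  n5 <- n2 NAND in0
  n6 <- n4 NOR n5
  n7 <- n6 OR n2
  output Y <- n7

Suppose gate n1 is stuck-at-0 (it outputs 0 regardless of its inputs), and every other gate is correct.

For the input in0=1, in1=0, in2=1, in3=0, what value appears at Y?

0

Propagate with n1 forced: n1=0 [stuck-at-0], n2=0, n3=1, n4=1, n5=1, n6=0, n7=0.
So Y = 0. (Without the fault it would be 1.)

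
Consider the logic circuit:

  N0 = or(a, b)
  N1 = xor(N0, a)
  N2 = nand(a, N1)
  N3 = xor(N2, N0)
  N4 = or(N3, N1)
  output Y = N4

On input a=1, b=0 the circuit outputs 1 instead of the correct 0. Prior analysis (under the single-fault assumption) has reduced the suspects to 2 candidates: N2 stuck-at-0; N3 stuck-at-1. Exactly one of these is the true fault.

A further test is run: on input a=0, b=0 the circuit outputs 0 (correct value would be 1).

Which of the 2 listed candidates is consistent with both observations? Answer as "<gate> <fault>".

Evaluate each candidate on input a=0, b=0:
  N2 stuck-at-0: N0=0, N1=0, N2=0 [stuck-at-0], N3=0, N4=0 → 0 — matches
  N3 stuck-at-1: N0=0, N1=0, N2=1, N3=1 [stuck-at-1], N4=1 → 1 — eliminated
Only N2 stuck-at-0 reproduces the observed 0.

N2 stuck-at-0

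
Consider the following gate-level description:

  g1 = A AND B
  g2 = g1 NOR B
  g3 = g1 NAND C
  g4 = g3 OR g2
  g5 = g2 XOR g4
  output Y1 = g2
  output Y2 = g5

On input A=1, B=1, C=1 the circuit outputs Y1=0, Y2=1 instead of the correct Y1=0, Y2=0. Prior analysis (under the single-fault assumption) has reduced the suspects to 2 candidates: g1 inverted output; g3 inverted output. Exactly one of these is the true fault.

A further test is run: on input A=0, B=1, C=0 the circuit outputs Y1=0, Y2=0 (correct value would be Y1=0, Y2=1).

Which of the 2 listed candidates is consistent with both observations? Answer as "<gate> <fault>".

Evaluate each candidate on input A=0, B=1, C=0:
  g1 inverted output: g1=1 [inverted output], g2=0, g3=1, g4=1, g5=1 → Y1=0, Y2=1 — eliminated
  g3 inverted output: g1=0, g2=0, g3=0 [inverted output], g4=0, g5=0 → Y1=0, Y2=0 — matches
Only g3 inverted output reproduces the observed Y1=0, Y2=0.

g3 inverted output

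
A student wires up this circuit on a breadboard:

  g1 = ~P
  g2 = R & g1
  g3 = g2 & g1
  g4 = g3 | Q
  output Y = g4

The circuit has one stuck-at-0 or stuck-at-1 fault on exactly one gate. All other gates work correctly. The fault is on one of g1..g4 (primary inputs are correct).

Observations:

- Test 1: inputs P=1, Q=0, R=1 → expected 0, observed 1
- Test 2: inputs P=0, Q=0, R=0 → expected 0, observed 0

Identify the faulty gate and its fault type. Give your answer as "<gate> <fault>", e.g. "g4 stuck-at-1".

Fault-free values for test 1 (P=1, Q=0, R=1): g1=0, g2=0, g3=0, g4=0, giving Y=0. Observed 1.
Test 1: faults giving observed 1 are {g1 stuck-at-1, g3 stuck-at-1, g4 stuck-at-1}.
Test 2 (P=0, Q=0, R=0): fault-free g1=1, g2=0, g3=0, g4=0 → 0; observed 0. Eliminates g3 stuck-at-1, g4 stuck-at-1.
Only g1 stuck-at-1 is consistent with every test.

g1 stuck-at-1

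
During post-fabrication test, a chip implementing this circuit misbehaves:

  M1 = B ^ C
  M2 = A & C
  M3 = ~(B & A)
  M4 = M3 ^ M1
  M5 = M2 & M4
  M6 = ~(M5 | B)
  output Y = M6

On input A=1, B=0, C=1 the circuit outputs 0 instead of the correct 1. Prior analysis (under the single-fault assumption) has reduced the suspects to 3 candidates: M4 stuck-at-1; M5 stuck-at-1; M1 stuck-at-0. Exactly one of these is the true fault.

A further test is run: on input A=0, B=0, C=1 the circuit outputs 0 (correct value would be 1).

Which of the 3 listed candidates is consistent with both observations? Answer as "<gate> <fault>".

M5 stuck-at-1

Evaluate each candidate on input A=0, B=0, C=1:
  M4 stuck-at-1: M1=1, M2=0, M3=1, M4=1 [stuck-at-1], M5=0, M6=1 → 1 — eliminated
  M5 stuck-at-1: M1=1, M2=0, M3=1, M4=0, M5=1 [stuck-at-1], M6=0 → 0 — matches
  M1 stuck-at-0: M1=0 [stuck-at-0], M2=0, M3=1, M4=1, M5=0, M6=1 → 1 — eliminated
Only M5 stuck-at-1 reproduces the observed 0.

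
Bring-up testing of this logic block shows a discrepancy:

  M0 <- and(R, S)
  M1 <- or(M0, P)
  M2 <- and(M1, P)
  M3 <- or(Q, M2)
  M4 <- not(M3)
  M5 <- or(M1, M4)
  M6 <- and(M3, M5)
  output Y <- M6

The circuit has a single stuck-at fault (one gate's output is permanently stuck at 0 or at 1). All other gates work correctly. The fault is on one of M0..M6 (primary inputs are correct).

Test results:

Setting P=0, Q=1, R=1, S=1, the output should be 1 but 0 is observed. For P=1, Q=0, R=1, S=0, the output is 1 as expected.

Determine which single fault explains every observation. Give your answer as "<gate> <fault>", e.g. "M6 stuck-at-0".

M0 stuck-at-0

Fault-free values for test 1 (P=0, Q=1, R=1, S=1): M0=1, M1=1, M2=0, M3=1, M4=0, M5=1, M6=1, giving Y=1. Observed 0.
Test 1: faults giving observed 0 are {M0 stuck-at-0, M1 stuck-at-0, M3 stuck-at-0, M5 stuck-at-0, M6 stuck-at-0}.
Test 2 (P=1, Q=0, R=1, S=0): fault-free M0=0, M1=1, M2=1, M3=1, M4=0, M5=1, M6=1 → 1; observed 1. Eliminates M1 stuck-at-0, M3 stuck-at-0, M5 stuck-at-0, M6 stuck-at-0.
Only M0 stuck-at-0 is consistent with every test.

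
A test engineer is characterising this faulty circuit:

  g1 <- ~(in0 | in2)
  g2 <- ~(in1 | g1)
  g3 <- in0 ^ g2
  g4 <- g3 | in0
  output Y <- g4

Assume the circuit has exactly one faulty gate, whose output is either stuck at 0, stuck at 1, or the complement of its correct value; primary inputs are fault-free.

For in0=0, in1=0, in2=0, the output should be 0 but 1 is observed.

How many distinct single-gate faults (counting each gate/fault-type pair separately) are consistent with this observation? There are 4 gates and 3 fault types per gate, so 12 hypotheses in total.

8

Fault-free: g1=1, g2=0, g3=0, g4=0 → 0. Observed 1.
  g1 stuck-at-0: output 1 ✓
  g1 stuck-at-1: output 0 ✗
  g1 inverted output: output 1 ✓
  g2 stuck-at-0: output 0 ✗
  g2 stuck-at-1: output 1 ✓
  g2 inverted output: output 1 ✓
  g3 stuck-at-0: output 0 ✗
  g3 stuck-at-1: output 1 ✓
  g3 inverted output: output 1 ✓
  g4 stuck-at-0: output 0 ✗
  g4 stuck-at-1: output 1 ✓
  g4 inverted output: output 1 ✓
Consistent faults: {g1 stuck-at-0, g1 inverted output, g2 stuck-at-1, g2 inverted output, g3 stuck-at-1, g3 inverted output, g4 stuck-at-1, g4 inverted output} — 8 in all.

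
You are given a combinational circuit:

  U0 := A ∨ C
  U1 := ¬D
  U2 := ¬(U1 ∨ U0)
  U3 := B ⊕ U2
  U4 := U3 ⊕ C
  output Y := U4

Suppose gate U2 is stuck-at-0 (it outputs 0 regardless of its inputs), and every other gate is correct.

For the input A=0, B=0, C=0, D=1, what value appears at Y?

Propagate with U2 forced: U0=0, U1=0, U2=0 [stuck-at-0], U3=0, U4=0.
So Y = 0. (Without the fault it would be 1.)

0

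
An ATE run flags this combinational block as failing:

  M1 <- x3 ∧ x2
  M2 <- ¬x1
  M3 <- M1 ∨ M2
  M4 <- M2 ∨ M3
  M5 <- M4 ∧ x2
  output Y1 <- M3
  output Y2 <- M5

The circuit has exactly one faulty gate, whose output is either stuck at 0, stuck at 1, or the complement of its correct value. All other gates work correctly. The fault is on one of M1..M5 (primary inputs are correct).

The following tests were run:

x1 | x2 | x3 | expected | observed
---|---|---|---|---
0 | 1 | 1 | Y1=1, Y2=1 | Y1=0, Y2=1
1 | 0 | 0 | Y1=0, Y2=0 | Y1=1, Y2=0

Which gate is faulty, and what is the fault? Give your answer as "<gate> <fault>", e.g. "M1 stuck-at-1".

Fault-free values for test 1 (x1=0, x2=1, x3=1): M1=1, M2=1, M3=1, M4=1, M5=1, giving Y1=1, Y2=1. Observed Y1=0, Y2=1.
Test 1: faults giving observed Y1=0, Y2=1 are {M3 stuck-at-0, M3 inverted output}.
Test 2 (x1=1, x2=0, x3=0): fault-free M1=0, M2=0, M3=0, M4=0, M5=0 → Y1=0, Y2=0; observed Y1=1, Y2=0. Eliminates M3 stuck-at-0.
Only M3 inverted output is consistent with every test.

M3 inverted output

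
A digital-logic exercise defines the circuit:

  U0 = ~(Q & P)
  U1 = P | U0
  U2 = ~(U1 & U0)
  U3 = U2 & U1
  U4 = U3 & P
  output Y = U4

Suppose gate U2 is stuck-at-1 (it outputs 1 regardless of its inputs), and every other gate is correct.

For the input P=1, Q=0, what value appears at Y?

Propagate with U2 forced: U0=1, U1=1, U2=1 [stuck-at-1], U3=1, U4=1.
So Y = 1. (Without the fault it would be 0.)

1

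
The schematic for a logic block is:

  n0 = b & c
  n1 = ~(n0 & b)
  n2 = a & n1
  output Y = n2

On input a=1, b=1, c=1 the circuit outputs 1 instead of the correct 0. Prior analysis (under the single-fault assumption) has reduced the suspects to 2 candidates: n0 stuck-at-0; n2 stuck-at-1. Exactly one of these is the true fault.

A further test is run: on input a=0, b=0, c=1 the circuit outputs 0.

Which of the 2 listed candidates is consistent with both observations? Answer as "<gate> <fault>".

Evaluate each candidate on input a=0, b=0, c=1:
  n0 stuck-at-0: n0=0 [stuck-at-0], n1=1, n2=0 → 0 — matches
  n2 stuck-at-1: n0=0, n1=1, n2=1 [stuck-at-1] → 1 — eliminated
Only n0 stuck-at-0 reproduces the observed 0.

n0 stuck-at-0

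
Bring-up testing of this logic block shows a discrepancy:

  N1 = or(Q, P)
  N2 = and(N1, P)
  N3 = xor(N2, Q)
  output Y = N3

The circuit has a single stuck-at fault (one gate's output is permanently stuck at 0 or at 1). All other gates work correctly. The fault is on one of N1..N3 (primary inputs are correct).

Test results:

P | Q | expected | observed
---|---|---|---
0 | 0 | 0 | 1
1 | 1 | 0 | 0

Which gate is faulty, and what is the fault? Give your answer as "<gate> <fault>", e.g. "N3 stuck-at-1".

Fault-free values for test 1 (P=0, Q=0): N1=0, N2=0, N3=0, giving Y=0. Observed 1.
Test 1: faults giving observed 1 are {N2 stuck-at-1, N3 stuck-at-1}.
Test 2 (P=1, Q=1): fault-free N1=1, N2=1, N3=0 → 0; observed 0. Eliminates N3 stuck-at-1.
Only N2 stuck-at-1 is consistent with every test.

N2 stuck-at-1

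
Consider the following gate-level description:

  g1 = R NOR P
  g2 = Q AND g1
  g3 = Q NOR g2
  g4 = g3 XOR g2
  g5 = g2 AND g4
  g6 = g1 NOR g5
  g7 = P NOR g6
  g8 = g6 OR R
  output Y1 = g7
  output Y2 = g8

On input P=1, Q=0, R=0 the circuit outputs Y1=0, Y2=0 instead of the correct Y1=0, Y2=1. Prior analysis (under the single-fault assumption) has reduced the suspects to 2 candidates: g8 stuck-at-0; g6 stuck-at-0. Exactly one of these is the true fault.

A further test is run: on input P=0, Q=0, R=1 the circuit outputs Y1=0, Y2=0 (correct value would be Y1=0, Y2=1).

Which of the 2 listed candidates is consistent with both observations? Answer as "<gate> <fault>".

Evaluate each candidate on input P=0, Q=0, R=1:
  g8 stuck-at-0: g1=0, g2=0, g3=1, g4=1, g5=0, g6=1, g7=0, g8=0 [stuck-at-0] → Y1=0, Y2=0 — matches
  g6 stuck-at-0: g1=0, g2=0, g3=1, g4=1, g5=0, g6=0 [stuck-at-0], g7=1, g8=1 → Y1=1, Y2=1 — eliminated
Only g8 stuck-at-0 reproduces the observed Y1=0, Y2=0.

g8 stuck-at-0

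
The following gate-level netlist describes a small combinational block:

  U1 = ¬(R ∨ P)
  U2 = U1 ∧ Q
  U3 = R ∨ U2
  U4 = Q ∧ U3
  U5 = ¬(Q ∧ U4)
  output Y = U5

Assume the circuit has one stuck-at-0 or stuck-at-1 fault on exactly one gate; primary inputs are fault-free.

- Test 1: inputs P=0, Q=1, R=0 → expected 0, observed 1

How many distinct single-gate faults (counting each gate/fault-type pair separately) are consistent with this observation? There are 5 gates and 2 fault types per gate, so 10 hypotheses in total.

5

Fault-free: U1=1, U2=1, U3=1, U4=1, U5=0 → 0. Observed 1.
  U1 stuck-at-0: output 1 ✓
  U1 stuck-at-1: output 0 ✗
  U2 stuck-at-0: output 1 ✓
  U2 stuck-at-1: output 0 ✗
  U3 stuck-at-0: output 1 ✓
  U3 stuck-at-1: output 0 ✗
  U4 stuck-at-0: output 1 ✓
  U4 stuck-at-1: output 0 ✗
  U5 stuck-at-0: output 0 ✗
  U5 stuck-at-1: output 1 ✓
Consistent faults: {U1 stuck-at-0, U2 stuck-at-0, U3 stuck-at-0, U4 stuck-at-0, U5 stuck-at-1} — 5 in all.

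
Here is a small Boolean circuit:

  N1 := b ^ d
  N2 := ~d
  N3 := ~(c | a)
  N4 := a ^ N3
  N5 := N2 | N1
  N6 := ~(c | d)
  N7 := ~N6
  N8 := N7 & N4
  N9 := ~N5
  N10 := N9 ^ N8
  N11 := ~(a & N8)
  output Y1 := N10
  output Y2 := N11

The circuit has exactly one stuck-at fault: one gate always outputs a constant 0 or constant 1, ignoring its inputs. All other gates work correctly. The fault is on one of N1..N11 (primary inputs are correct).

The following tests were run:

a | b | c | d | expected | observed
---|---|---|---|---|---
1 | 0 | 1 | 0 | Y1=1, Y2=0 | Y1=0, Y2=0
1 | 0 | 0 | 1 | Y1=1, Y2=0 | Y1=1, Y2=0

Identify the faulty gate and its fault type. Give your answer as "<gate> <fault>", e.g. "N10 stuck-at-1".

Fault-free values for test 1 (a=1, b=0, c=1, d=0): N1=0, N2=1, N3=0, N4=1, N5=1, N6=0, N7=1, N8=1, N9=0, N10=1, N11=0, giving Y1=1, Y2=0. Observed Y1=0, Y2=0.
Test 1: faults giving observed Y1=0, Y2=0 are {N2 stuck-at-0, N5 stuck-at-0, N9 stuck-at-1, N10 stuck-at-0}.
Test 2 (a=1, b=0, c=0, d=1): fault-free N1=1, N2=0, N3=0, N4=1, N5=1, N6=0, N7=1, N8=1, N9=0, N10=1, N11=0 → Y1=1, Y2=0; observed Y1=1, Y2=0. Eliminates N5 stuck-at-0, N9 stuck-at-1, N10 stuck-at-0.
Only N2 stuck-at-0 is consistent with every test.

N2 stuck-at-0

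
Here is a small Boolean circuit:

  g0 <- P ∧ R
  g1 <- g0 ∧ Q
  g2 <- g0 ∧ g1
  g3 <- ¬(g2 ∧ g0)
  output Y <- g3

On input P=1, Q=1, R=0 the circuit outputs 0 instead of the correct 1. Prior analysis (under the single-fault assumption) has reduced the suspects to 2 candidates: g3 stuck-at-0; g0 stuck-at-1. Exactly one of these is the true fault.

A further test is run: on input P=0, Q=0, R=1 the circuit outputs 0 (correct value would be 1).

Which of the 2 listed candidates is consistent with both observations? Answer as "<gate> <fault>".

Evaluate each candidate on input P=0, Q=0, R=1:
  g3 stuck-at-0: g0=0, g1=0, g2=0, g3=0 [stuck-at-0] → 0 — matches
  g0 stuck-at-1: g0=1 [stuck-at-1], g1=0, g2=0, g3=1 → 1 — eliminated
Only g3 stuck-at-0 reproduces the observed 0.

g3 stuck-at-0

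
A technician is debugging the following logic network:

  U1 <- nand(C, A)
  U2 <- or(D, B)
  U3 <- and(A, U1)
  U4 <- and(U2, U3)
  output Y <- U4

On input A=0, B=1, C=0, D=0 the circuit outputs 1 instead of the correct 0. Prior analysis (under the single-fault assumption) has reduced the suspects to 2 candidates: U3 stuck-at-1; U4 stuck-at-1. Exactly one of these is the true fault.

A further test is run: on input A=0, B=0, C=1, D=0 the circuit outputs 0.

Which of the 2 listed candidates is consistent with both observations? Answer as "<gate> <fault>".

U3 stuck-at-1

Evaluate each candidate on input A=0, B=0, C=1, D=0:
  U3 stuck-at-1: U1=1, U2=0, U3=1 [stuck-at-1], U4=0 → 0 — matches
  U4 stuck-at-1: U1=1, U2=0, U3=0, U4=1 [stuck-at-1] → 1 — eliminated
Only U3 stuck-at-1 reproduces the observed 0.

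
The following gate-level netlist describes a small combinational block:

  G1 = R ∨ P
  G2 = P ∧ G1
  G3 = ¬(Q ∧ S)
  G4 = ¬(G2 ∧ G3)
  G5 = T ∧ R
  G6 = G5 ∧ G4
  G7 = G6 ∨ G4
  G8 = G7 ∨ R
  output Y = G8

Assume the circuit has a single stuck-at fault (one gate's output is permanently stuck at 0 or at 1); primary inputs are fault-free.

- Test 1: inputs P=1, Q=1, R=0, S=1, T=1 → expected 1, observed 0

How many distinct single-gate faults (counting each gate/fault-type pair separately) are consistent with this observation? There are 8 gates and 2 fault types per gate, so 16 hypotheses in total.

4

Fault-free: G1=1, G2=1, G3=0, G4=1, G5=0, G6=0, G7=1, G8=1 → 1. Observed 0.
  G1: none of the 2 fault types match ✗
  G2: none of the 2 fault types match ✗
  G3: stuck-at-1 ✓; others ✗
  G4: stuck-at-0 ✓; others ✗
  G5: none of the 2 fault types match ✗
  G6: none of the 2 fault types match ✗
  G7: stuck-at-0 ✓; others ✗
  G8: stuck-at-0 ✓; others ✗
Consistent faults: {G3 stuck-at-1, G4 stuck-at-0, G7 stuck-at-0, G8 stuck-at-0} — 4 in all.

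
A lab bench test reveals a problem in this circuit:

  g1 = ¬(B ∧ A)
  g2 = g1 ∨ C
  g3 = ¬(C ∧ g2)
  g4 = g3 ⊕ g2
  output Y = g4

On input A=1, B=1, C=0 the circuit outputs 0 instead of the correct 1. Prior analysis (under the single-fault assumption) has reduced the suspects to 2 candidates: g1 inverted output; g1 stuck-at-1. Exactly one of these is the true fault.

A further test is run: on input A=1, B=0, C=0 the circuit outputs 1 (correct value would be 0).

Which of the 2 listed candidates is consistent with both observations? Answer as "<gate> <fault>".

Evaluate each candidate on input A=1, B=0, C=0:
  g1 inverted output: g1=0 [inverted output], g2=0, g3=1, g4=1 → 1 — matches
  g1 stuck-at-1: g1=1 [stuck-at-1], g2=1, g3=1, g4=0 → 0 — eliminated
Only g1 inverted output reproduces the observed 1.

g1 inverted output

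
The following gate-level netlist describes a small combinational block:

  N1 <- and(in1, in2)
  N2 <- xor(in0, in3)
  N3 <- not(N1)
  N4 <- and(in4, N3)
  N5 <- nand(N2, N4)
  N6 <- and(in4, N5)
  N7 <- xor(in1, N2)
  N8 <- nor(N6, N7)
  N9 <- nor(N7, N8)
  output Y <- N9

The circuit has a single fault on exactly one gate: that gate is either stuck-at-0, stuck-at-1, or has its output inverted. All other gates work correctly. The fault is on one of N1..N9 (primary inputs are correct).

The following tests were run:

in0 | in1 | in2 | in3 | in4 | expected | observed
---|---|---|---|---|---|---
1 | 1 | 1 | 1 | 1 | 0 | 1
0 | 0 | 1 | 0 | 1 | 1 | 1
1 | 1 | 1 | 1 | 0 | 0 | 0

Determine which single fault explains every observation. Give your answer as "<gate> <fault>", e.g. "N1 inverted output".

Fault-free values for test 1 (in0=1, in1=1, in2=1, in3=1, in4=1): N1=1, N2=0, N3=0, N4=0, N5=1, N6=1, N7=1, N8=0, N9=0, giving Y=0. Observed 1.
Test 1: faults giving observed 1 are {N2 stuck-at-1, N2 inverted output, N7 stuck-at-0, N7 inverted output, N9 stuck-at-1, N9 inverted output}.
Test 2 (in0=0, in1=0, in2=1, in3=0, in4=1): fault-free N1=0, N2=0, N3=1, N4=1, N5=1, N6=1, N7=0, N8=0, N9=1 → 1; observed 1. Eliminates N2 stuck-at-1, N2 inverted output, N7 inverted output, N9 inverted output.
Test 3 (in0=1, in1=1, in2=1, in3=1, in4=0): fault-free N1=1, N2=0, N3=0, N4=0, N5=1, N6=0, N7=1, N8=0, N9=0 → 0; observed 0. Eliminates N9 stuck-at-1.
Only N7 stuck-at-0 is consistent with every test.

N7 stuck-at-0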